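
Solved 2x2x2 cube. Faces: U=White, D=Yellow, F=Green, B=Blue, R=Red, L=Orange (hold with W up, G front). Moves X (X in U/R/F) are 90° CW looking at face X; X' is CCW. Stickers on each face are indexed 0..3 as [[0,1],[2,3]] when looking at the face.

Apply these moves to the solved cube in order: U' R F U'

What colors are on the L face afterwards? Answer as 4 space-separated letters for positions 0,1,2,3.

After move 1 (U'): U=WWWW F=OOGG R=GGRR B=RRBB L=BBOO
After move 2 (R): R=RGRG U=WOWG F=OYGY D=YBYR B=WRWB
After move 3 (F): F=GOYY U=WOOB R=WGGG D=RRYR L=BYOB
After move 4 (U'): U=OBWO F=BYYY R=GOGG B=WGWB L=WROB
Query: L face = WROB

Answer: W R O B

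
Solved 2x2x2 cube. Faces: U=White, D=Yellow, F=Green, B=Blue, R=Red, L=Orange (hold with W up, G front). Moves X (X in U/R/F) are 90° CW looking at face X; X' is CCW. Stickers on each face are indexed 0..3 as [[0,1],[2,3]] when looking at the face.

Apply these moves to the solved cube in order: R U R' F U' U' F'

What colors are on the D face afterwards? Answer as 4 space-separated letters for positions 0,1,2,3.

Answer: R R Y Y

Derivation:
After move 1 (R): R=RRRR U=WGWG F=GYGY D=YBYB B=WBWB
After move 2 (U): U=WWGG F=RRGY R=WBRR B=OOWB L=GYOO
After move 3 (R'): R=BRWR U=WWGO F=RWGG D=YRYY B=BOBB
After move 4 (F): F=GRGW U=WWOY R=GROR D=WBYY L=GYOR
After move 5 (U'): U=WYWO F=GYGW R=GROR B=GRBB L=BOOR
After move 6 (U'): U=YOWW F=BOGW R=GYOR B=GRBB L=GROR
After move 7 (F'): F=OWBG U=YOGO R=BYWR D=RRYY L=GWOW
Query: D face = RRYY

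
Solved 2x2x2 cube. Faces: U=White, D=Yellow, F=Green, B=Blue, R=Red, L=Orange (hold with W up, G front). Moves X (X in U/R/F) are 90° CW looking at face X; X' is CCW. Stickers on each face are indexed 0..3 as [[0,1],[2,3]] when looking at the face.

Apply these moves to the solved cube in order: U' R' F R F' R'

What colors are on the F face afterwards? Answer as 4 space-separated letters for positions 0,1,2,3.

After move 1 (U'): U=WWWW F=OOGG R=GGRR B=RRBB L=BBOO
After move 2 (R'): R=GRGR U=WBWR F=OWGW D=YOYG B=YRYB
After move 3 (F): F=GOWW U=WBOB R=WRRR D=GGYG L=BYOO
After move 4 (R): R=RWRR U=WOOW F=GGWG D=GYYY B=BRBB
After move 5 (F'): F=GGGW U=WORR R=YWGR D=YOYY L=BWOO
After move 6 (R'): R=WRYG U=WBRB F=GOGR D=YGYW B=YROB
Query: F face = GOGR

Answer: G O G R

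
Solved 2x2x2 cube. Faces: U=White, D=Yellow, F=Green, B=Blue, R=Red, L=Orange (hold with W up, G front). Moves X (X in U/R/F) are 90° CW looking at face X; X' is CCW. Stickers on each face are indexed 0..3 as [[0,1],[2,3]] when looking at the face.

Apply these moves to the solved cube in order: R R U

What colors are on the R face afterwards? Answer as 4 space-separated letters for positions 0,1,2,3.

Answer: G B R R

Derivation:
After move 1 (R): R=RRRR U=WGWG F=GYGY D=YBYB B=WBWB
After move 2 (R): R=RRRR U=WYWY F=GBGB D=YWYW B=GBGB
After move 3 (U): U=WWYY F=RRGB R=GBRR B=OOGB L=GBOO
Query: R face = GBRR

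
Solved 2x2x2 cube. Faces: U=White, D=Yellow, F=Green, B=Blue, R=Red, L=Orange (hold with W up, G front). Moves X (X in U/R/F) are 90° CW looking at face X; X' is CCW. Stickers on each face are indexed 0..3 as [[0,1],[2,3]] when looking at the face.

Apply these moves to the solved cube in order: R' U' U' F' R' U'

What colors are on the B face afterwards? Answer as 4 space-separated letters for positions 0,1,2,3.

After move 1 (R'): R=RRRR U=WBWB F=GWGW D=YGYG B=YBYB
After move 2 (U'): U=BBWW F=OOGW R=GWRR B=RRYB L=YBOO
After move 3 (U'): U=BWBW F=YBGW R=OORR B=GWYB L=RROO
After move 4 (F'): F=BWYG U=BWOR R=GOYR D=ROYG L=RWOB
After move 5 (R'): R=ORGY U=BYOG F=BWYR D=RWYG B=GWOB
After move 6 (U'): U=YGBO F=RWYR R=BWGY B=OROB L=GWOB
Query: B face = OROB

Answer: O R O B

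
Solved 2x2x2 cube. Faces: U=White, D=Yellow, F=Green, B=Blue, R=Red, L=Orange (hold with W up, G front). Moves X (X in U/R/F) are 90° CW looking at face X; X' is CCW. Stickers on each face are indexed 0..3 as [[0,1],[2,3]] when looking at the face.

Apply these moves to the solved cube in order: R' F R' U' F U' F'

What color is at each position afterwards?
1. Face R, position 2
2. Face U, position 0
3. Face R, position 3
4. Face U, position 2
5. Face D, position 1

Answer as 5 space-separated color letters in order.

After move 1 (R'): R=RRRR U=WBWB F=GWGW D=YGYG B=YBYB
After move 2 (F): F=GGWW U=WBOO R=WRBR D=RRYG L=OYOG
After move 3 (R'): R=RRWB U=WYOY F=GBWO D=RGYW B=GBRB
After move 4 (U'): U=YYWO F=OYWO R=GBWB B=RRRB L=GBOG
After move 5 (F): F=WOOY U=YYGB R=WBOB D=WGYW L=GROG
After move 6 (U'): U=YBYG F=GROY R=WOOB B=WBRB L=RROG
After move 7 (F'): F=RYGO U=YBWO R=GOWB D=RGYW L=RGOY
Query 1: R[2] = W
Query 2: U[0] = Y
Query 3: R[3] = B
Query 4: U[2] = W
Query 5: D[1] = G

Answer: W Y B W G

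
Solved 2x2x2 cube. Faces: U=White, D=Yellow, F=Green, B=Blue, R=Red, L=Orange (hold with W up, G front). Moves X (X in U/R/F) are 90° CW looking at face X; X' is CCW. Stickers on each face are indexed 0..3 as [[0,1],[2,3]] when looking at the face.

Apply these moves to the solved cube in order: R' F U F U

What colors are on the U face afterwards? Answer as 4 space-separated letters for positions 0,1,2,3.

Answer: G O G W

Derivation:
After move 1 (R'): R=RRRR U=WBWB F=GWGW D=YGYG B=YBYB
After move 2 (F): F=GGWW U=WBOO R=WRBR D=RRYG L=OYOG
After move 3 (U): U=OWOB F=WRWW R=YBBR B=OYYB L=GGOG
After move 4 (F): F=WWWR U=OWGG R=OBBR D=BYYG L=GROR
After move 5 (U): U=GOGW F=OBWR R=OYBR B=GRYB L=WWOR
Query: U face = GOGW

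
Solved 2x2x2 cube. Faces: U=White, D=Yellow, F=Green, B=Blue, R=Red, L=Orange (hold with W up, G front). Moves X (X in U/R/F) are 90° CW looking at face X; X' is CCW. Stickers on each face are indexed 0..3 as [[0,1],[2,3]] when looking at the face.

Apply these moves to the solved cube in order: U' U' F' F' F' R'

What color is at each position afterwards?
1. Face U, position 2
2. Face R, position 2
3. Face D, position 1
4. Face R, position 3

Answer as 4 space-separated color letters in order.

After move 1 (U'): U=WWWW F=OOGG R=GGRR B=RRBB L=BBOO
After move 2 (U'): U=WWWW F=BBGG R=OORR B=GGBB L=RROO
After move 3 (F'): F=BGBG U=WWOR R=YOYR D=ROYY L=RWOW
After move 4 (F'): F=GGBB U=WWYY R=OORR D=WWYY L=RROO
After move 5 (F'): F=GBGB U=WWOR R=WOWR D=ROYY L=RYOY
After move 6 (R'): R=ORWW U=WBOG F=GWGR D=RBYB B=YGOB
Query 1: U[2] = O
Query 2: R[2] = W
Query 3: D[1] = B
Query 4: R[3] = W

Answer: O W B W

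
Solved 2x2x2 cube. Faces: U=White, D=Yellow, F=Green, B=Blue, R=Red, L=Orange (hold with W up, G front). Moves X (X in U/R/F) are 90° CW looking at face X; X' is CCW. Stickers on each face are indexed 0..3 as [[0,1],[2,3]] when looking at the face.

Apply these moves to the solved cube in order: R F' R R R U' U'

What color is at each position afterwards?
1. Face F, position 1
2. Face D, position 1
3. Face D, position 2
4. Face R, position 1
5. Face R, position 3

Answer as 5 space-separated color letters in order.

After move 1 (R): R=RRRR U=WGWG F=GYGY D=YBYB B=WBWB
After move 2 (F'): F=YYGG U=WGRR R=BRYR D=OOYB L=OGOW
After move 3 (R): R=YBRR U=WYRG F=YOGB D=OWYW B=RBGB
After move 4 (R): R=RYRB U=WORB F=YWGW D=OGYR B=GBYB
After move 5 (R): R=RRBY U=WWRW F=YGGR D=OYYG B=BBOB
After move 6 (U'): U=WWWR F=OGGR R=YGBY B=RROB L=BBOW
After move 7 (U'): U=WRWW F=BBGR R=OGBY B=YGOB L=RROW
Query 1: F[1] = B
Query 2: D[1] = Y
Query 3: D[2] = Y
Query 4: R[1] = G
Query 5: R[3] = Y

Answer: B Y Y G Y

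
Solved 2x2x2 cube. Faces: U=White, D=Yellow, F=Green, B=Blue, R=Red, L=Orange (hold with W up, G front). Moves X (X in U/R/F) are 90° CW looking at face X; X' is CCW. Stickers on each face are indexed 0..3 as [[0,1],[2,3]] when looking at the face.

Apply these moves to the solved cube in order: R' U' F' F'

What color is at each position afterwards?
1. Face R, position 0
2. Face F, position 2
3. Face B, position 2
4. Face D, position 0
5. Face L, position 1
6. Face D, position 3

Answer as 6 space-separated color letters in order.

Answer: O O Y W R G

Derivation:
After move 1 (R'): R=RRRR U=WBWB F=GWGW D=YGYG B=YBYB
After move 2 (U'): U=BBWW F=OOGW R=GWRR B=RRYB L=YBOO
After move 3 (F'): F=OWOG U=BBGR R=GWYR D=BOYG L=YWOW
After move 4 (F'): F=WGOO U=BBGY R=OWBR D=WWYG L=YROG
Query 1: R[0] = O
Query 2: F[2] = O
Query 3: B[2] = Y
Query 4: D[0] = W
Query 5: L[1] = R
Query 6: D[3] = G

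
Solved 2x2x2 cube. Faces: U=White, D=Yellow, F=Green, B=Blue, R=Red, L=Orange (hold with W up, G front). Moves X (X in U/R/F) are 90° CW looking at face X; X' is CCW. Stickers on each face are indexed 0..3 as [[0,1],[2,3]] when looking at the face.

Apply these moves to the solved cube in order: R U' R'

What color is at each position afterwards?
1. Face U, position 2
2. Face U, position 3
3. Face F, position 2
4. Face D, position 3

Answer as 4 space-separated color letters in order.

Answer: W R G Y

Derivation:
After move 1 (R): R=RRRR U=WGWG F=GYGY D=YBYB B=WBWB
After move 2 (U'): U=GGWW F=OOGY R=GYRR B=RRWB L=WBOO
After move 3 (R'): R=YRGR U=GWWR F=OGGW D=YOYY B=BRBB
Query 1: U[2] = W
Query 2: U[3] = R
Query 3: F[2] = G
Query 4: D[3] = Y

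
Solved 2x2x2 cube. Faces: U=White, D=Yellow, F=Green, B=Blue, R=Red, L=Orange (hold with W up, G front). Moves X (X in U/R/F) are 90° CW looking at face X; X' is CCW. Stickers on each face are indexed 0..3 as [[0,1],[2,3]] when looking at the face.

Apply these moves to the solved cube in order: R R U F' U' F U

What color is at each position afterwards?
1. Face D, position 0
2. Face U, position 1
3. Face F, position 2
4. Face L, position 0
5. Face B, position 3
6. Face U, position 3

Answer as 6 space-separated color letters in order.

After move 1 (R): R=RRRR U=WGWG F=GYGY D=YBYB B=WBWB
After move 2 (R): R=RRRR U=WYWY F=GBGB D=YWYW B=GBGB
After move 3 (U): U=WWYY F=RRGB R=GBRR B=OOGB L=GBOO
After move 4 (F'): F=RBRG U=WWGR R=WBYR D=BOYW L=GYOY
After move 5 (U'): U=WRWG F=GYRG R=RBYR B=WBGB L=OOOY
After move 6 (F): F=RGGY U=WRYO R=WBGR D=YRYW L=OBOO
After move 7 (U): U=YWOR F=WBGY R=WBGR B=OBGB L=RGOO
Query 1: D[0] = Y
Query 2: U[1] = W
Query 3: F[2] = G
Query 4: L[0] = R
Query 5: B[3] = B
Query 6: U[3] = R

Answer: Y W G R B R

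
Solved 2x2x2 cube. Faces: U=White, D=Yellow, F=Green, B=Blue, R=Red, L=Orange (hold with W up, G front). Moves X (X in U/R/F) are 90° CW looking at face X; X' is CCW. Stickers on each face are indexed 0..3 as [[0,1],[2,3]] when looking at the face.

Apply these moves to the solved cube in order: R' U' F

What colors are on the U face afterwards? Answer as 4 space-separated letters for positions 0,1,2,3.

Answer: B B O B

Derivation:
After move 1 (R'): R=RRRR U=WBWB F=GWGW D=YGYG B=YBYB
After move 2 (U'): U=BBWW F=OOGW R=GWRR B=RRYB L=YBOO
After move 3 (F): F=GOWO U=BBOB R=WWWR D=RGYG L=YYOG
Query: U face = BBOB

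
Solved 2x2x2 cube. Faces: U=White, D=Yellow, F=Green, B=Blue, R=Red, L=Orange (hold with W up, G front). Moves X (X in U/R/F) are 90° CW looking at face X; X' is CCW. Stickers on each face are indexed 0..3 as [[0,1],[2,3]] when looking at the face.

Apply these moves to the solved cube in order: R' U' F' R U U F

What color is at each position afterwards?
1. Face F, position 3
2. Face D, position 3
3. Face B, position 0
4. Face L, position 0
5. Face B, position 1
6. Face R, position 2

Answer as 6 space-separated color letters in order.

After move 1 (R'): R=RRRR U=WBWB F=GWGW D=YGYG B=YBYB
After move 2 (U'): U=BBWW F=OOGW R=GWRR B=RRYB L=YBOO
After move 3 (F'): F=OWOG U=BBGR R=GWYR D=BOYG L=YWOW
After move 4 (R): R=YGRW U=BWGG F=OOOG D=BYYR B=RRBB
After move 5 (U): U=GBGW F=YGOG R=RRRW B=YWBB L=OOOW
After move 6 (U): U=GGWB F=RROG R=YWRW B=OOBB L=YGOW
After move 7 (F): F=ORGR U=GGWG R=WWBW D=RYYR L=YBOY
Query 1: F[3] = R
Query 2: D[3] = R
Query 3: B[0] = O
Query 4: L[0] = Y
Query 5: B[1] = O
Query 6: R[2] = B

Answer: R R O Y O B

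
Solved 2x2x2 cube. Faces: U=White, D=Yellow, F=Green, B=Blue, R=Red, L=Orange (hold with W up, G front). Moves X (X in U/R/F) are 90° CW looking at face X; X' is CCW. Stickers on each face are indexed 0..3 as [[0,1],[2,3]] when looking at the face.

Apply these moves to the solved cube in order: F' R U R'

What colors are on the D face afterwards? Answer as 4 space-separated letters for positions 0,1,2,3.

After move 1 (F'): F=GGGG U=WWRR R=YRYR D=OOYY L=OWOW
After move 2 (R): R=YYRR U=WGRG F=GOGY D=OBYB B=RBWB
After move 3 (U): U=RWGG F=YYGY R=RBRR B=OWWB L=GOOW
After move 4 (R'): R=BRRR U=RWGO F=YWGG D=OYYY B=BWBB
Query: D face = OYYY

Answer: O Y Y Y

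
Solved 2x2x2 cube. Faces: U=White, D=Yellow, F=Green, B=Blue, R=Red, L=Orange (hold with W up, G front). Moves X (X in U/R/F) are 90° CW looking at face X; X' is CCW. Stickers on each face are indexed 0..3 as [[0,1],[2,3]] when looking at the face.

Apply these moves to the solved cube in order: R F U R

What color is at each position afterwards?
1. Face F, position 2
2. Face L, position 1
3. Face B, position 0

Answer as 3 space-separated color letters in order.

Answer: Y G G

Derivation:
After move 1 (R): R=RRRR U=WGWG F=GYGY D=YBYB B=WBWB
After move 2 (F): F=GGYY U=WGOO R=WRGR D=RRYB L=OYOB
After move 3 (U): U=OWOG F=WRYY R=WBGR B=OYWB L=GGOB
After move 4 (R): R=GWRB U=OROY F=WRYB D=RWYO B=GYWB
Query 1: F[2] = Y
Query 2: L[1] = G
Query 3: B[0] = G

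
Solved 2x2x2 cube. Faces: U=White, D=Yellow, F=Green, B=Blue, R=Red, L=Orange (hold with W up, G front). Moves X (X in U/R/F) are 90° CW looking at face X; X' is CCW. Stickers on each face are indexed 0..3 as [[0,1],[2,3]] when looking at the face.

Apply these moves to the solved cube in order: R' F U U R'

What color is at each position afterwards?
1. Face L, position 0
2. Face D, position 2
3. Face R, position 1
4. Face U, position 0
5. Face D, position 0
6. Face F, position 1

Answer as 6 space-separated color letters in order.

After move 1 (R'): R=RRRR U=WBWB F=GWGW D=YGYG B=YBYB
After move 2 (F): F=GGWW U=WBOO R=WRBR D=RRYG L=OYOG
After move 3 (U): U=OWOB F=WRWW R=YBBR B=OYYB L=GGOG
After move 4 (U): U=OOBW F=YBWW R=OYBR B=GGYB L=WROG
After move 5 (R'): R=YROB U=OYBG F=YOWW D=RBYW B=GGRB
Query 1: L[0] = W
Query 2: D[2] = Y
Query 3: R[1] = R
Query 4: U[0] = O
Query 5: D[0] = R
Query 6: F[1] = O

Answer: W Y R O R O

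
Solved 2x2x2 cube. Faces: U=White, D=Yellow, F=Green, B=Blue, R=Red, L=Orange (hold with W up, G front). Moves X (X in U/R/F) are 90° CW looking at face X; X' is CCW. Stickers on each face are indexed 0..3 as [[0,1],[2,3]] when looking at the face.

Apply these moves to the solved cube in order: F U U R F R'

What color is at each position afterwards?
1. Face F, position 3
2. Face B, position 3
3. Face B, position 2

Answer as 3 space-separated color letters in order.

Answer: R B W

Derivation:
After move 1 (F): F=GGGG U=WWOO R=WRWR D=RRYY L=OYOY
After move 2 (U): U=OWOW F=WRGG R=BBWR B=OYBB L=GGOY
After move 3 (U): U=OOWW F=BBGG R=OYWR B=GGBB L=WROY
After move 4 (R): R=WORY U=OBWG F=BRGY D=RBYG B=WGOB
After move 5 (F): F=GBYR U=OBYR R=WOGY D=RWYG L=WROB
After move 6 (R'): R=OYWG U=OOYW F=GBYR D=RBYR B=GGWB
Query 1: F[3] = R
Query 2: B[3] = B
Query 3: B[2] = W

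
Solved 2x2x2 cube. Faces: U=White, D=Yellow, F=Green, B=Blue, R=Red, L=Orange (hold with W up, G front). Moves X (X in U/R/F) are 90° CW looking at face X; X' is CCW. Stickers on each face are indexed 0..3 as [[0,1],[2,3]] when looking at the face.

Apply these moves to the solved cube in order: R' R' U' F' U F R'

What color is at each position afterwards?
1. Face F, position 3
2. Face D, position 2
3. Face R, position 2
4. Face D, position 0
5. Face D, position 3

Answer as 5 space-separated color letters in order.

After move 1 (R'): R=RRRR U=WBWB F=GWGW D=YGYG B=YBYB
After move 2 (R'): R=RRRR U=WYWY F=GBGB D=YWYW B=GBGB
After move 3 (U'): U=YYWW F=OOGB R=GBRR B=RRGB L=GBOO
After move 4 (F'): F=OBOG U=YYGR R=WBYR D=BOYW L=GWOW
After move 5 (U): U=GYRY F=WBOG R=RRYR B=GWGB L=OBOW
After move 6 (F): F=OWGB U=GYWB R=RRYR D=YRYW L=OBOO
After move 7 (R'): R=RRRY U=GGWG F=OYGB D=YWYB B=WWRB
Query 1: F[3] = B
Query 2: D[2] = Y
Query 3: R[2] = R
Query 4: D[0] = Y
Query 5: D[3] = B

Answer: B Y R Y B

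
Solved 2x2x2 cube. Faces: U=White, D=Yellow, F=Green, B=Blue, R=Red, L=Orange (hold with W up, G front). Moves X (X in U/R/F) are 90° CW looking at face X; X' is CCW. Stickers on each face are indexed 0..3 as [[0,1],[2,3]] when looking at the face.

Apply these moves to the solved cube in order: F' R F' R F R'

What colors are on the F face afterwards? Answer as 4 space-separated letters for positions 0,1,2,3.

After move 1 (F'): F=GGGG U=WWRR R=YRYR D=OOYY L=OWOW
After move 2 (R): R=YYRR U=WGRG F=GOGY D=OBYB B=RBWB
After move 3 (F'): F=OYGG U=WGYR R=BYOR D=WWYB L=OGOR
After move 4 (R): R=OBRY U=WYYG F=OWGB D=WWYR B=RBGB
After move 5 (F): F=GOBW U=WYRG R=YBGY D=ROYR L=OWOW
After move 6 (R'): R=BYYG U=WGRR F=GYBG D=ROYW B=RBOB
Query: F face = GYBG

Answer: G Y B G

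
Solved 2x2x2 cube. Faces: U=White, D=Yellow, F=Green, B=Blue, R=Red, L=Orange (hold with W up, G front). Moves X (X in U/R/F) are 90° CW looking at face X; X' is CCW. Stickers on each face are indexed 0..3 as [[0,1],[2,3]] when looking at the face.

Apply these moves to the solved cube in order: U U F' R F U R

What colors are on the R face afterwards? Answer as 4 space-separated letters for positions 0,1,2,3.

Answer: G R O G

Derivation:
After move 1 (U): U=WWWW F=RRGG R=BBRR B=OOBB L=GGOO
After move 2 (U): U=WWWW F=BBGG R=OORR B=GGBB L=RROO
After move 3 (F'): F=BGBG U=WWOR R=YOYR D=ROYY L=RWOW
After move 4 (R): R=YYRO U=WGOG F=BOBY D=RBYG B=RGWB
After move 5 (F): F=BBYO U=WGWW R=OYGO D=RYYG L=RROB
After move 6 (U): U=WWWG F=OYYO R=RGGO B=RRWB L=BBOB
After move 7 (R): R=GROG U=WYWO F=OYYG D=RWYR B=GRWB
Query: R face = GROG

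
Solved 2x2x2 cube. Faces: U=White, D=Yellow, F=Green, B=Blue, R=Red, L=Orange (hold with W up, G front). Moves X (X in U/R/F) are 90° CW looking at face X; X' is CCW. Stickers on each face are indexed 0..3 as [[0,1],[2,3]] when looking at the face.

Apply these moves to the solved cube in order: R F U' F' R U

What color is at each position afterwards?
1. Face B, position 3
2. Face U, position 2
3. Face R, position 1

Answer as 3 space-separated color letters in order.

Answer: B Y R

Derivation:
After move 1 (R): R=RRRR U=WGWG F=GYGY D=YBYB B=WBWB
After move 2 (F): F=GGYY U=WGOO R=WRGR D=RRYB L=OYOB
After move 3 (U'): U=GOWO F=OYYY R=GGGR B=WRWB L=WBOB
After move 4 (F'): F=YYOY U=GOGG R=RGRR D=BBYB L=WOOW
After move 5 (R): R=RRRG U=GYGY F=YBOB D=BWYW B=GROB
After move 6 (U): U=GGYY F=RROB R=GRRG B=WOOB L=YBOW
Query 1: B[3] = B
Query 2: U[2] = Y
Query 3: R[1] = R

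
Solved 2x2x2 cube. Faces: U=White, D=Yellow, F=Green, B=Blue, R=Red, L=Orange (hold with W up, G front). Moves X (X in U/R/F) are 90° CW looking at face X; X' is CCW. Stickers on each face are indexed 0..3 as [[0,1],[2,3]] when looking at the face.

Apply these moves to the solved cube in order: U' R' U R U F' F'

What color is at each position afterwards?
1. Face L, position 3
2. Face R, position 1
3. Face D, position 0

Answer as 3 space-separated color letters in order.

After move 1 (U'): U=WWWW F=OOGG R=GGRR B=RRBB L=BBOO
After move 2 (R'): R=GRGR U=WBWR F=OWGW D=YOYG B=YRYB
After move 3 (U): U=WWRB F=GRGW R=YRGR B=BBYB L=OWOO
After move 4 (R): R=GYRR U=WRRW F=GOGG D=YYYB B=BBWB
After move 5 (U): U=RWWR F=GYGG R=BBRR B=OWWB L=GOOO
After move 6 (F'): F=YGGG U=RWBR R=YBYR D=OOYB L=GROW
After move 7 (F'): F=GGYG U=RWYY R=OBOR D=RWYB L=GROB
Query 1: L[3] = B
Query 2: R[1] = B
Query 3: D[0] = R

Answer: B B R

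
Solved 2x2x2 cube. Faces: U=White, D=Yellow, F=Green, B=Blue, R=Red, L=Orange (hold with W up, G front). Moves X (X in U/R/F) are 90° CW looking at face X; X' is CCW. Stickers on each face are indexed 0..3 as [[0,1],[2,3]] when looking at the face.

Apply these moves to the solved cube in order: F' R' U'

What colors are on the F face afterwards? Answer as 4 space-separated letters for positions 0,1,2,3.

Answer: O W G R

Derivation:
After move 1 (F'): F=GGGG U=WWRR R=YRYR D=OOYY L=OWOW
After move 2 (R'): R=RRYY U=WBRB F=GWGR D=OGYG B=YBOB
After move 3 (U'): U=BBWR F=OWGR R=GWYY B=RROB L=YBOW
Query: F face = OWGR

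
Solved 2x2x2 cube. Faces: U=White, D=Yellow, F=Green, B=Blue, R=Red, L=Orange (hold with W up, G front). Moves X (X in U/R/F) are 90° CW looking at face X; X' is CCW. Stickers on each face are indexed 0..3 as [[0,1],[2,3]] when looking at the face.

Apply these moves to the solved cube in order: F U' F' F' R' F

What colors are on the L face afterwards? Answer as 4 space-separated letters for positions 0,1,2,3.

Answer: B O O G

Derivation:
After move 1 (F): F=GGGG U=WWOO R=WRWR D=RRYY L=OYOY
After move 2 (U'): U=WOWO F=OYGG R=GGWR B=WRBB L=BBOY
After move 3 (F'): F=YGOG U=WOGW R=RGRR D=BYYY L=BOOW
After move 4 (F'): F=GGYO U=WORR R=YGBR D=OWYY L=BWOG
After move 5 (R'): R=GRYB U=WBRW F=GOYR D=OGYO B=YRWB
After move 6 (F): F=YGRO U=WBGW R=RRWB D=YGYO L=BOOG
Query: L face = BOOG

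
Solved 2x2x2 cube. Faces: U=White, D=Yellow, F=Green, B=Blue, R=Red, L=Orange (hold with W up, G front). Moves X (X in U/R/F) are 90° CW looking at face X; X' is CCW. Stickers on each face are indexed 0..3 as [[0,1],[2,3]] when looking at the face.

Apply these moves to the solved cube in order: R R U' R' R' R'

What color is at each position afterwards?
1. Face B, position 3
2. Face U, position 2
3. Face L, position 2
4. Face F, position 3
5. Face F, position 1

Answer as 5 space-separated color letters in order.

Answer: B W O W W

Derivation:
After move 1 (R): R=RRRR U=WGWG F=GYGY D=YBYB B=WBWB
After move 2 (R): R=RRRR U=WYWY F=GBGB D=YWYW B=GBGB
After move 3 (U'): U=YYWW F=OOGB R=GBRR B=RRGB L=GBOO
After move 4 (R'): R=BRGR U=YGWR F=OYGW D=YOYB B=WRWB
After move 5 (R'): R=RRBG U=YWWW F=OGGR D=YYYW B=BROB
After move 6 (R'): R=RGRB U=YOWB F=OWGW D=YGYR B=WRYB
Query 1: B[3] = B
Query 2: U[2] = W
Query 3: L[2] = O
Query 4: F[3] = W
Query 5: F[1] = W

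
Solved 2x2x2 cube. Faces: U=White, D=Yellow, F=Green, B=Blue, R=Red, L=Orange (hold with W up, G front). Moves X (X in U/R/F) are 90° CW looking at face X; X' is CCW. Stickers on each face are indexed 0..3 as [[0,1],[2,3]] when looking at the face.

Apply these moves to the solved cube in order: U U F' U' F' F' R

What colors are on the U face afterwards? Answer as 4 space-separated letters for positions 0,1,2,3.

Answer: W B O R

Derivation:
After move 1 (U): U=WWWW F=RRGG R=BBRR B=OOBB L=GGOO
After move 2 (U): U=WWWW F=BBGG R=OORR B=GGBB L=RROO
After move 3 (F'): F=BGBG U=WWOR R=YOYR D=ROYY L=RWOW
After move 4 (U'): U=WRWO F=RWBG R=BGYR B=YOBB L=GGOW
After move 5 (F'): F=WGRB U=WRBY R=OGRR D=GWYY L=GOOW
After move 6 (F'): F=GBWR U=WROR R=WGGR D=OWYY L=GYOB
After move 7 (R): R=GWRG U=WBOR F=GWWY D=OBYY B=RORB
Query: U face = WBOR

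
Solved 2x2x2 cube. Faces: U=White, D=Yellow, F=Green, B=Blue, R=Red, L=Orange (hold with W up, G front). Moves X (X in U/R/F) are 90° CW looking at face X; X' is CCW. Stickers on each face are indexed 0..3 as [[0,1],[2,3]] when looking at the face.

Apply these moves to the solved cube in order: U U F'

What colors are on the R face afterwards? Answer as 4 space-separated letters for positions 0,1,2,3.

Answer: Y O Y R

Derivation:
After move 1 (U): U=WWWW F=RRGG R=BBRR B=OOBB L=GGOO
After move 2 (U): U=WWWW F=BBGG R=OORR B=GGBB L=RROO
After move 3 (F'): F=BGBG U=WWOR R=YOYR D=ROYY L=RWOW
Query: R face = YOYR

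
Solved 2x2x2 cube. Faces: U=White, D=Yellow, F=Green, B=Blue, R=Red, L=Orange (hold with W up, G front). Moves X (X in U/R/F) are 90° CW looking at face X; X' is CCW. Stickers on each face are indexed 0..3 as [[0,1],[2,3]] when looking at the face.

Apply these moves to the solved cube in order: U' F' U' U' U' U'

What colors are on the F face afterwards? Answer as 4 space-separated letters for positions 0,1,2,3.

After move 1 (U'): U=WWWW F=OOGG R=GGRR B=RRBB L=BBOO
After move 2 (F'): F=OGOG U=WWGR R=YGYR D=BOYY L=BWOW
After move 3 (U'): U=WRWG F=BWOG R=OGYR B=YGBB L=RROW
After move 4 (U'): U=RGWW F=RROG R=BWYR B=OGBB L=YGOW
After move 5 (U'): U=GWRW F=YGOG R=RRYR B=BWBB L=OGOW
After move 6 (U'): U=WWGR F=OGOG R=YGYR B=RRBB L=BWOW
Query: F face = OGOG

Answer: O G O G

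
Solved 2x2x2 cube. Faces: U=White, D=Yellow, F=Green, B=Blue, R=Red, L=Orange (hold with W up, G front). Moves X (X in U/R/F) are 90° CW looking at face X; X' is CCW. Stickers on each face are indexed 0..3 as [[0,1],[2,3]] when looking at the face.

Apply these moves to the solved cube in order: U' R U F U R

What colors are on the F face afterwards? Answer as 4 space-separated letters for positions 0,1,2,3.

Answer: G W Y R

Derivation:
After move 1 (U'): U=WWWW F=OOGG R=GGRR B=RRBB L=BBOO
After move 2 (R): R=RGRG U=WOWG F=OYGY D=YBYR B=WRWB
After move 3 (U): U=WWGO F=RGGY R=WRRG B=BBWB L=OYOO
After move 4 (F): F=GRYG U=WWOY R=GROG D=RWYR L=OYOB
After move 5 (U): U=OWYW F=GRYG R=BBOG B=OYWB L=GROB
After move 6 (R): R=OBGB U=ORYG F=GWYR D=RWYO B=WYWB
Query: F face = GWYR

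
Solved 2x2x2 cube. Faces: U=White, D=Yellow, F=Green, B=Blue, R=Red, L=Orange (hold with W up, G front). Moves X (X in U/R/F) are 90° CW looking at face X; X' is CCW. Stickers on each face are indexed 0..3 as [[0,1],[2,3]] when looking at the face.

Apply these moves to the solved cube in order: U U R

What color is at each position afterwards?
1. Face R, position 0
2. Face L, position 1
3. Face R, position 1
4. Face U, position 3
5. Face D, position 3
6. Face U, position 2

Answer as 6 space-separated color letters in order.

Answer: R R O G G W

Derivation:
After move 1 (U): U=WWWW F=RRGG R=BBRR B=OOBB L=GGOO
After move 2 (U): U=WWWW F=BBGG R=OORR B=GGBB L=RROO
After move 3 (R): R=RORO U=WBWG F=BYGY D=YBYG B=WGWB
Query 1: R[0] = R
Query 2: L[1] = R
Query 3: R[1] = O
Query 4: U[3] = G
Query 5: D[3] = G
Query 6: U[2] = W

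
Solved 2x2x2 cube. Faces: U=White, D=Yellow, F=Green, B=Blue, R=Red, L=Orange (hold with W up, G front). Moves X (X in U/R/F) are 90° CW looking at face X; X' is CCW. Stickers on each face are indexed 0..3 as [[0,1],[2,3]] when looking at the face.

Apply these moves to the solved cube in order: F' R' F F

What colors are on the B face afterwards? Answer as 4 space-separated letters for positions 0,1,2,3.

After move 1 (F'): F=GGGG U=WWRR R=YRYR D=OOYY L=OWOW
After move 2 (R'): R=RRYY U=WBRB F=GWGR D=OGYG B=YBOB
After move 3 (F): F=GGRW U=WBWW R=RRBY D=YRYG L=OOOG
After move 4 (F): F=RGWG U=WBGO R=WRWY D=BRYG L=OYOR
Query: B face = YBOB

Answer: Y B O B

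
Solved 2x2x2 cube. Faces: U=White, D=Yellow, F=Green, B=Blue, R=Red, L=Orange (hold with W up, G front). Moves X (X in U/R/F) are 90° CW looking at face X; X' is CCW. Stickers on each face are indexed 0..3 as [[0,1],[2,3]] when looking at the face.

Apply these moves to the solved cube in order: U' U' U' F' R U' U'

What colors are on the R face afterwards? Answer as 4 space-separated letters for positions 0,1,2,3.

Answer: G W R B

Derivation:
After move 1 (U'): U=WWWW F=OOGG R=GGRR B=RRBB L=BBOO
After move 2 (U'): U=WWWW F=BBGG R=OORR B=GGBB L=RROO
After move 3 (U'): U=WWWW F=RRGG R=BBRR B=OOBB L=GGOO
After move 4 (F'): F=RGRG U=WWBR R=YBYR D=GOYY L=GWOW
After move 5 (R): R=YYRB U=WGBG F=RORY D=GBYO B=ROWB
After move 6 (U'): U=GGWB F=GWRY R=RORB B=YYWB L=ROOW
After move 7 (U'): U=GBGW F=RORY R=GWRB B=ROWB L=YYOW
Query: R face = GWRB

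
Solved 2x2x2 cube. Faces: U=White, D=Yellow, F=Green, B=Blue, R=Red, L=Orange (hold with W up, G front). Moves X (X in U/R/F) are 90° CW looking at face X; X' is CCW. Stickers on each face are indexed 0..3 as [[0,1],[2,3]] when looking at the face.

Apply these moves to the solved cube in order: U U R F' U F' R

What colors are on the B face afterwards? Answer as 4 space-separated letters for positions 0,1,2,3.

After move 1 (U): U=WWWW F=RRGG R=BBRR B=OOBB L=GGOO
After move 2 (U): U=WWWW F=BBGG R=OORR B=GGBB L=RROO
After move 3 (R): R=RORO U=WBWG F=BYGY D=YBYG B=WGWB
After move 4 (F'): F=YYBG U=WBRR R=BOYO D=ROYG L=RGOW
After move 5 (U): U=RWRB F=BOBG R=WGYO B=RGWB L=YYOW
After move 6 (F'): F=OGBB U=RWWY R=OGRO D=YWYG L=YBOR
After move 7 (R): R=ROOG U=RGWB F=OWBG D=YWYR B=YGWB
Query: B face = YGWB

Answer: Y G W B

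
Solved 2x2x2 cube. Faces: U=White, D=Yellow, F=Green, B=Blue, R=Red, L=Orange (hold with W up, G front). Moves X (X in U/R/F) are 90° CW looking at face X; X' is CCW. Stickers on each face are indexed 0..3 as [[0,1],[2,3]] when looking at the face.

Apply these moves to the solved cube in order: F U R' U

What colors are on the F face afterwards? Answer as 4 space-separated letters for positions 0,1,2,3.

Answer: B R G W

Derivation:
After move 1 (F): F=GGGG U=WWOO R=WRWR D=RRYY L=OYOY
After move 2 (U): U=OWOW F=WRGG R=BBWR B=OYBB L=GGOY
After move 3 (R'): R=BRBW U=OBOO F=WWGW D=RRYG B=YYRB
After move 4 (U): U=OOOB F=BRGW R=YYBW B=GGRB L=WWOY
Query: F face = BRGW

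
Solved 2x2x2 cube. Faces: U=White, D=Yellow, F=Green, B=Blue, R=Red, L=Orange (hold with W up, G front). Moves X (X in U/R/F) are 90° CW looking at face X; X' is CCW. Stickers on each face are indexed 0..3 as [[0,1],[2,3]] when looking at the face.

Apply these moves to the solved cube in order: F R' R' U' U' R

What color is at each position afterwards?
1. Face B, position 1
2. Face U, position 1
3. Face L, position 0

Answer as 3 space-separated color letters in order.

After move 1 (F): F=GGGG U=WWOO R=WRWR D=RRYY L=OYOY
After move 2 (R'): R=RRWW U=WBOB F=GWGO D=RGYG B=YBRB
After move 3 (R'): R=RWRW U=WROY F=GBGB D=RWYO B=GBGB
After move 4 (U'): U=RYWO F=OYGB R=GBRW B=RWGB L=GBOY
After move 5 (U'): U=YORW F=GBGB R=OYRW B=GBGB L=RWOY
After move 6 (R): R=ROWY U=YBRB F=GWGO D=RGYG B=WBOB
Query 1: B[1] = B
Query 2: U[1] = B
Query 3: L[0] = R

Answer: B B R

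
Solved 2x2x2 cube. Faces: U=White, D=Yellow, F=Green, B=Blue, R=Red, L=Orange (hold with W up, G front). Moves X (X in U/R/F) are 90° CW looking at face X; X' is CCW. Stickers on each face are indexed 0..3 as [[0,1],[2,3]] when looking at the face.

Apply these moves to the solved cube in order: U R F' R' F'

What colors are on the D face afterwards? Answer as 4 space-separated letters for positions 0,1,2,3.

After move 1 (U): U=WWWW F=RRGG R=BBRR B=OOBB L=GGOO
After move 2 (R): R=RBRB U=WRWG F=RYGY D=YBYO B=WOWB
After move 3 (F'): F=YYRG U=WRRR R=BBYB D=GOYO L=GGOW
After move 4 (R'): R=BBBY U=WWRW F=YRRR D=GYYG B=OOOB
After move 5 (F'): F=RRYR U=WWBB R=YBGY D=GWYG L=GWOR
Query: D face = GWYG

Answer: G W Y G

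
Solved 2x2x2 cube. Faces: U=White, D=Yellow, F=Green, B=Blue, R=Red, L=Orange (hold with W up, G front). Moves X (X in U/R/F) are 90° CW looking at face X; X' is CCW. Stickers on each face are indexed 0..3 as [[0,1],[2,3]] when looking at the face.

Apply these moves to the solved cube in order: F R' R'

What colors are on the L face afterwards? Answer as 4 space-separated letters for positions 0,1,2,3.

After move 1 (F): F=GGGG U=WWOO R=WRWR D=RRYY L=OYOY
After move 2 (R'): R=RRWW U=WBOB F=GWGO D=RGYG B=YBRB
After move 3 (R'): R=RWRW U=WROY F=GBGB D=RWYO B=GBGB
Query: L face = OYOY

Answer: O Y O Y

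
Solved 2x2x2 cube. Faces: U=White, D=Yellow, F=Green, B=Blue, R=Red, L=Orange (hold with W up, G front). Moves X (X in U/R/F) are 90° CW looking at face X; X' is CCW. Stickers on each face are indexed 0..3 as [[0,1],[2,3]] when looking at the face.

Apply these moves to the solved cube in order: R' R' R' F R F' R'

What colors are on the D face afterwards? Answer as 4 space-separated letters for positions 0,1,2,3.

After move 1 (R'): R=RRRR U=WBWB F=GWGW D=YGYG B=YBYB
After move 2 (R'): R=RRRR U=WYWY F=GBGB D=YWYW B=GBGB
After move 3 (R'): R=RRRR U=WGWG F=GYGY D=YBYB B=WBWB
After move 4 (F): F=GGYY U=WGOO R=WRGR D=RRYB L=OYOB
After move 5 (R): R=GWRR U=WGOY F=GRYB D=RWYW B=OBGB
After move 6 (F'): F=RBGY U=WGGR R=WWRR D=YBYW L=OYOO
After move 7 (R'): R=WRWR U=WGGO F=RGGR D=YBYY B=WBBB
Query: D face = YBYY

Answer: Y B Y Y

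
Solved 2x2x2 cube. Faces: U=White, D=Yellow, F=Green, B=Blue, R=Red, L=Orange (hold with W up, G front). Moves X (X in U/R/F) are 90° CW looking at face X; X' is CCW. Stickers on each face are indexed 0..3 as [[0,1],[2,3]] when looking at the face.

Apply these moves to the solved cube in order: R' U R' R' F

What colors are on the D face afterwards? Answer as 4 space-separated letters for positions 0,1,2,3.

After move 1 (R'): R=RRRR U=WBWB F=GWGW D=YGYG B=YBYB
After move 2 (U): U=WWBB F=RRGW R=YBRR B=OOYB L=GWOO
After move 3 (R'): R=BRYR U=WYBO F=RWGB D=YRYW B=GOGB
After move 4 (R'): R=RRBY U=WGBG F=RYGO D=YWYB B=WORB
After move 5 (F): F=GROY U=WGOW R=BRGY D=BRYB L=GYOW
Query: D face = BRYB

Answer: B R Y B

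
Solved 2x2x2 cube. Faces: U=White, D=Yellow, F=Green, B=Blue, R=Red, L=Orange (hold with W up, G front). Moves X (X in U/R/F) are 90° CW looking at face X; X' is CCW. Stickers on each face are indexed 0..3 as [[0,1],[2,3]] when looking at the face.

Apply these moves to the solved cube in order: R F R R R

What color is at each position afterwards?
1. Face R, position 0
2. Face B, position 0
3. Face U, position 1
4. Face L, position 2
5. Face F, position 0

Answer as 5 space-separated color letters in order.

After move 1 (R): R=RRRR U=WGWG F=GYGY D=YBYB B=WBWB
After move 2 (F): F=GGYY U=WGOO R=WRGR D=RRYB L=OYOB
After move 3 (R): R=GWRR U=WGOY F=GRYB D=RWYW B=OBGB
After move 4 (R): R=RGRW U=WROB F=GWYW D=RGYO B=YBGB
After move 5 (R): R=RRWG U=WWOW F=GGYO D=RGYY B=BBRB
Query 1: R[0] = R
Query 2: B[0] = B
Query 3: U[1] = W
Query 4: L[2] = O
Query 5: F[0] = G

Answer: R B W O G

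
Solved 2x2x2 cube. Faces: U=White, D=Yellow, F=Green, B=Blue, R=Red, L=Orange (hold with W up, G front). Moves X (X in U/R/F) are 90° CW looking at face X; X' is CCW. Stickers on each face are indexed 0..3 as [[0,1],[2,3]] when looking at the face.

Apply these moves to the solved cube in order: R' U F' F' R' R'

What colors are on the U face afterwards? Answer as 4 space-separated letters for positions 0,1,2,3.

After move 1 (R'): R=RRRR U=WBWB F=GWGW D=YGYG B=YBYB
After move 2 (U): U=WWBB F=RRGW R=YBRR B=OOYB L=GWOO
After move 3 (F'): F=RWRG U=WWYR R=GBYR D=WOYG L=GBOB
After move 4 (F'): F=WGRR U=WWGY R=OBWR D=BBYG L=GROY
After move 5 (R'): R=BROW U=WYGO F=WWRY D=BGYR B=GOBB
After move 6 (R'): R=RWBO U=WBGG F=WYRO D=BWYY B=ROGB
Query: U face = WBGG

Answer: W B G G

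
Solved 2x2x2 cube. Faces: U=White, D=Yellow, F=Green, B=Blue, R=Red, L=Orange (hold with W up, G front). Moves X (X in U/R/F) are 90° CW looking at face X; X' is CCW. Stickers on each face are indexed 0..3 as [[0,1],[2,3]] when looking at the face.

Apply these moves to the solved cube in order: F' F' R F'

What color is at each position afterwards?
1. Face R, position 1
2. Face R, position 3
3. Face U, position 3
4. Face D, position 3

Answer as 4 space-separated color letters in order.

After move 1 (F'): F=GGGG U=WWRR R=YRYR D=OOYY L=OWOW
After move 2 (F'): F=GGGG U=WWYY R=OROR D=WWYY L=OROR
After move 3 (R): R=OORR U=WGYG F=GWGY D=WBYB B=YBWB
After move 4 (F'): F=WYGG U=WGOR R=BOWR D=RRYB L=OGOY
Query 1: R[1] = O
Query 2: R[3] = R
Query 3: U[3] = R
Query 4: D[3] = B

Answer: O R R B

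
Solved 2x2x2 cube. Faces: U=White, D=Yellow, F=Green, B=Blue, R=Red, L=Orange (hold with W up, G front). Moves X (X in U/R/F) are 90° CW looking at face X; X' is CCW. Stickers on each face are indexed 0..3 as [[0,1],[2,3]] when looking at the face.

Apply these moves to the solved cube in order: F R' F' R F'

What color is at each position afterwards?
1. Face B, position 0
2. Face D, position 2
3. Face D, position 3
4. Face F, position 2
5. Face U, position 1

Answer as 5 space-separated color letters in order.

After move 1 (F): F=GGGG U=WWOO R=WRWR D=RRYY L=OYOY
After move 2 (R'): R=RRWW U=WBOB F=GWGO D=RGYG B=YBRB
After move 3 (F'): F=WOGG U=WBRW R=GRRW D=YYYG L=OBOO
After move 4 (R): R=RGWR U=WORG F=WYGG D=YRYY B=WBBB
After move 5 (F'): F=YGWG U=WORW R=RGYR D=BOYY L=OGOR
Query 1: B[0] = W
Query 2: D[2] = Y
Query 3: D[3] = Y
Query 4: F[2] = W
Query 5: U[1] = O

Answer: W Y Y W O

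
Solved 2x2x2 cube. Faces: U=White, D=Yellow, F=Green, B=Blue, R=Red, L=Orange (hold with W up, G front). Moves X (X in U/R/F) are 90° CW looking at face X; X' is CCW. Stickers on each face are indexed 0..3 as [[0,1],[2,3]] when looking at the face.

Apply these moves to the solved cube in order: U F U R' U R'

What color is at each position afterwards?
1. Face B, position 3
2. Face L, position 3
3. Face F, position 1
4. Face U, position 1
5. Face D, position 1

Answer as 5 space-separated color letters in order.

After move 1 (U): U=WWWW F=RRGG R=BBRR B=OOBB L=GGOO
After move 2 (F): F=GRGR U=WWOG R=WBWR D=RBYY L=GYOY
After move 3 (U): U=OWGW F=WBGR R=OOWR B=GYBB L=GROY
After move 4 (R'): R=OROW U=OBGG F=WWGW D=RBYR B=YYBB
After move 5 (U): U=GOGB F=ORGW R=YYOW B=GRBB L=WWOY
After move 6 (R'): R=YWYO U=GBGG F=OOGB D=RRYW B=RRBB
Query 1: B[3] = B
Query 2: L[3] = Y
Query 3: F[1] = O
Query 4: U[1] = B
Query 5: D[1] = R

Answer: B Y O B R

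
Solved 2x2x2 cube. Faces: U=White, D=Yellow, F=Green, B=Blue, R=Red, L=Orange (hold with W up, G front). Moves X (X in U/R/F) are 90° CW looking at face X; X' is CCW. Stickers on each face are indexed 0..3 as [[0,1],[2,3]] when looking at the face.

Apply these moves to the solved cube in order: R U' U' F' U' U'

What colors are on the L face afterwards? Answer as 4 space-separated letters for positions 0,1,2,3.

After move 1 (R): R=RRRR U=WGWG F=GYGY D=YBYB B=WBWB
After move 2 (U'): U=GGWW F=OOGY R=GYRR B=RRWB L=WBOO
After move 3 (U'): U=GWGW F=WBGY R=OORR B=GYWB L=RROO
After move 4 (F'): F=BYWG U=GWOR R=BOYR D=ROYB L=RWOG
After move 5 (U'): U=WRGO F=RWWG R=BYYR B=BOWB L=GYOG
After move 6 (U'): U=ROWG F=GYWG R=RWYR B=BYWB L=BOOG
Query: L face = BOOG

Answer: B O O G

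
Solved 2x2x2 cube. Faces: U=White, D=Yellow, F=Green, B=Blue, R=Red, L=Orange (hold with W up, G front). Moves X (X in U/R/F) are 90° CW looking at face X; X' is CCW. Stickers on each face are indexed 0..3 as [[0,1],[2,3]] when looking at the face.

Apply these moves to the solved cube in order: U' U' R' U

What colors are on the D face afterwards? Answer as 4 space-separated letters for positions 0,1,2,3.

After move 1 (U'): U=WWWW F=OOGG R=GGRR B=RRBB L=BBOO
After move 2 (U'): U=WWWW F=BBGG R=OORR B=GGBB L=RROO
After move 3 (R'): R=OROR U=WBWG F=BWGW D=YBYG B=YGYB
After move 4 (U): U=WWGB F=ORGW R=YGOR B=RRYB L=BWOO
Query: D face = YBYG

Answer: Y B Y G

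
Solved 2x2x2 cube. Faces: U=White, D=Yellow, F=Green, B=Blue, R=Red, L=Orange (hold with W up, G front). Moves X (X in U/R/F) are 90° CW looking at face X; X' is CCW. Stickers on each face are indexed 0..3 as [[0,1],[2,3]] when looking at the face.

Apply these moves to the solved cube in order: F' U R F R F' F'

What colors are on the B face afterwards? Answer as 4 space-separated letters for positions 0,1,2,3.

Answer: G W R B

Derivation:
After move 1 (F'): F=GGGG U=WWRR R=YRYR D=OOYY L=OWOW
After move 2 (U): U=RWRW F=YRGG R=BBYR B=OWBB L=GGOW
After move 3 (R): R=YBRB U=RRRG F=YOGY D=OBYO B=WWWB
After move 4 (F): F=GYYO U=RRWG R=RBGB D=RYYO L=GOOB
After move 5 (R): R=GRBB U=RYWO F=GYYO D=RWYW B=GWRB
After move 6 (F'): F=YOGY U=RYGB R=WRRB D=OBYW L=GOOW
After move 7 (F'): F=OYYG U=RYWR R=BROB D=OWYW L=GBOG
Query: B face = GWRB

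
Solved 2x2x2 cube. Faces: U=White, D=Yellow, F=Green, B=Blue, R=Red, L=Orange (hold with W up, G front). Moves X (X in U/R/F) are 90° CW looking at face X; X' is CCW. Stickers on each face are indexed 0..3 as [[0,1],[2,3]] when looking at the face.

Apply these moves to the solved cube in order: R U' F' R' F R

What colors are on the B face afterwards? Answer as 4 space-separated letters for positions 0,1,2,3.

Answer: W R W B

Derivation:
After move 1 (R): R=RRRR U=WGWG F=GYGY D=YBYB B=WBWB
After move 2 (U'): U=GGWW F=OOGY R=GYRR B=RRWB L=WBOO
After move 3 (F'): F=OYOG U=GGGR R=BYYR D=BOYB L=WWOW
After move 4 (R'): R=YRBY U=GWGR F=OGOR D=BYYG B=BROB
After move 5 (F): F=OORG U=GWWW R=GRRY D=BYYG L=WBOY
After move 6 (R): R=RGYR U=GOWG F=OYRG D=BOYB B=WRWB
Query: B face = WRWB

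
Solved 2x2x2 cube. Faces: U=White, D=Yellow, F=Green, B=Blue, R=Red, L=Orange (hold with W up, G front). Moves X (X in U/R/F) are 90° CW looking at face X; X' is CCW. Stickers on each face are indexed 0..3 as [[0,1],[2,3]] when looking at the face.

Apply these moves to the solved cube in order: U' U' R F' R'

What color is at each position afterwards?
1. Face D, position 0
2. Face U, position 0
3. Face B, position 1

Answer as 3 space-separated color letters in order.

After move 1 (U'): U=WWWW F=OOGG R=GGRR B=RRBB L=BBOO
After move 2 (U'): U=WWWW F=BBGG R=OORR B=GGBB L=RROO
After move 3 (R): R=RORO U=WBWG F=BYGY D=YBYG B=WGWB
After move 4 (F'): F=YYBG U=WBRR R=BOYO D=ROYG L=RGOW
After move 5 (R'): R=OOBY U=WWRW F=YBBR D=RYYG B=GGOB
Query 1: D[0] = R
Query 2: U[0] = W
Query 3: B[1] = G

Answer: R W G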